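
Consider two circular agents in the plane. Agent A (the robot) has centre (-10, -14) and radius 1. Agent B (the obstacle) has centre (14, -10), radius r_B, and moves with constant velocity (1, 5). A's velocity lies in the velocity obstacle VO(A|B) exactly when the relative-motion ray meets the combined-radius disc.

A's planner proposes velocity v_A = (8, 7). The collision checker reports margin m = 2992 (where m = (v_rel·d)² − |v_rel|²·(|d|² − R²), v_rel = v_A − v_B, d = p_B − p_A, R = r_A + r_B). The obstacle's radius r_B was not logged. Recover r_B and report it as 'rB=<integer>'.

m = 2992
d = (24, 4);  v_rel = (7, 2),  |v_rel|² = 53
v_rel×d = (7)·(4) − (2)·(24) = -20
since m = R²·53 − (-20)²:  R² = (400 + 2992) / 53 = 64
R = √64 = 8  ⇒  r_B = 8 − 1 = 7

rB=7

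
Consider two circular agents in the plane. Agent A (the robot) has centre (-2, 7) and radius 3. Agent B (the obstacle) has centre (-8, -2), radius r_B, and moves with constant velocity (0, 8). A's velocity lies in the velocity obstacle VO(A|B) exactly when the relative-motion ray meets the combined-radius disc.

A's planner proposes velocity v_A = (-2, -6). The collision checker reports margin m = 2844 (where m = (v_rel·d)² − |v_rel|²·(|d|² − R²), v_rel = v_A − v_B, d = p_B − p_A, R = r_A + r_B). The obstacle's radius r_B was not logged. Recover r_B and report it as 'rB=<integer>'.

m = 2844
d = (-6, -9);  v_rel = (-2, -14),  |v_rel|² = 200
v_rel×d = (-2)·(-9) − (-14)·(-6) = -66
since m = R²·200 − (-66)²:  R² = (4356 + 2844) / 200 = 36
R = √36 = 6  ⇒  r_B = 6 − 3 = 3

rB=3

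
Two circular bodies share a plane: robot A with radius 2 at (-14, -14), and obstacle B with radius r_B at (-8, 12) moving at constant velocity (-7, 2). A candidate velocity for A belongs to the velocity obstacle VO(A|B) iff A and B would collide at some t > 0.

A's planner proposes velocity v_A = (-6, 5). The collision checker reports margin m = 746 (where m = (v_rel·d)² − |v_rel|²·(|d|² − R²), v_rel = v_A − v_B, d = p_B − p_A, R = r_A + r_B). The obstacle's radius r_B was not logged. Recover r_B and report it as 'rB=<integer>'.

m = 746
d = (6, 26);  v_rel = (1, 3),  |v_rel|² = 10
v_rel×d = (1)·(26) − (3)·(6) = 8
since m = R²·10 − 8²:  R² = (64 + 746) / 10 = 81
R = √81 = 9  ⇒  r_B = 9 − 2 = 7

rB=7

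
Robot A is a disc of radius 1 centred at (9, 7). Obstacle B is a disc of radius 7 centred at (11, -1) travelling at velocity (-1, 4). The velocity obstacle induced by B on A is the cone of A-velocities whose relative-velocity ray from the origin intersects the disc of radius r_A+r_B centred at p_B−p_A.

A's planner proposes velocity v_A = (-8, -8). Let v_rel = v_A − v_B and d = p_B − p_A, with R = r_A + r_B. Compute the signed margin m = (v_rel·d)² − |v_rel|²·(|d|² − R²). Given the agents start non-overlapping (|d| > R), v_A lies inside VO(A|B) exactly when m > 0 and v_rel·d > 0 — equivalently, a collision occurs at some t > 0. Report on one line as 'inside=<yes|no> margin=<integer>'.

d = (2, -8),  |d|² = 68;  R = 1+7 = 8,  c = 68−8² = 4
v_rel = (-7, -12),  |v_rel|² = 193;  v_rel·d = (-7)·(2) + (-12)·(-8) = 82
193·t² − 164·t + 4 = 0  ⇒  m = 82² − 193·4 = 5952
m = 5952 > 0,  v_rel·d = 82 > 0  ⇒  inside

inside=yes margin=5952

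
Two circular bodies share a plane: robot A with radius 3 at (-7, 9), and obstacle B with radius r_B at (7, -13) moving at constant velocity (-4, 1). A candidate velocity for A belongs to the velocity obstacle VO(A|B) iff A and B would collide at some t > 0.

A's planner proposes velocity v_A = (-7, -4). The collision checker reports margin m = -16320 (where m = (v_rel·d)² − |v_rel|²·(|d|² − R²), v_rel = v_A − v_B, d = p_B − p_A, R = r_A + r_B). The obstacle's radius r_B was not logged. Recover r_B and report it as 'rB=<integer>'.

m = -16320
d = (14, -22);  v_rel = (-3, -5),  |v_rel|² = 34
v_rel×d = (-3)·(-22) − (-5)·(14) = 136
since m = R²·34 − 136²:  R² = (18496 + -16320) / 34 = 64
R = √64 = 8  ⇒  r_B = 8 − 3 = 5

rB=5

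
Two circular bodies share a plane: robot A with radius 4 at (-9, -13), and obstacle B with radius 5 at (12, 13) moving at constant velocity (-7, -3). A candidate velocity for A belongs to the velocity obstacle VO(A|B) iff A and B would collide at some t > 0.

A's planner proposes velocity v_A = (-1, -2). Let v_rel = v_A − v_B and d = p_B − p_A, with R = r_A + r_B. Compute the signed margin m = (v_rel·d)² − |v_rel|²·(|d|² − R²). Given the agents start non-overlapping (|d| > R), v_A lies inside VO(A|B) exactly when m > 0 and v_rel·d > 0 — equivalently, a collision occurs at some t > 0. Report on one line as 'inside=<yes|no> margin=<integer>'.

d = (21, 26),  |d|² = 1117;  R = 4+5 = 9,  c = 1117−9² = 1036
v_rel = (6, 1),  |v_rel|² = 37;  v_rel·d = (6)·(21) + (1)·(26) = 152
37·t² − 304·t + 1036 = 0  ⇒  m = 152² − 37·1036 = -15228
m = -15228 < 0,  v_rel·d = 152 > 0  ⇒  outside

inside=no margin=-15228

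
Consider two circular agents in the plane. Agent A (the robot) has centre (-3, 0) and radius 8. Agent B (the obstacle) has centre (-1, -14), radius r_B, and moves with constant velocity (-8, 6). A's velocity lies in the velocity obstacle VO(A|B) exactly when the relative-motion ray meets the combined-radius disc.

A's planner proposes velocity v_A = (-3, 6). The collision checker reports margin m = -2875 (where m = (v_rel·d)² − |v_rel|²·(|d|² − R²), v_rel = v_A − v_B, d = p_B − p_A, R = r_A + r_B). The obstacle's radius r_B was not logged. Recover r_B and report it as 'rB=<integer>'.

m = -2875
d = (2, -14);  v_rel = (5, 0),  |v_rel|² = 25
v_rel×d = (5)·(-14) − (0)·(2) = -70
since m = R²·25 − (-70)²:  R² = (4900 + -2875) / 25 = 81
R = √81 = 9  ⇒  r_B = 9 − 8 = 1

rB=1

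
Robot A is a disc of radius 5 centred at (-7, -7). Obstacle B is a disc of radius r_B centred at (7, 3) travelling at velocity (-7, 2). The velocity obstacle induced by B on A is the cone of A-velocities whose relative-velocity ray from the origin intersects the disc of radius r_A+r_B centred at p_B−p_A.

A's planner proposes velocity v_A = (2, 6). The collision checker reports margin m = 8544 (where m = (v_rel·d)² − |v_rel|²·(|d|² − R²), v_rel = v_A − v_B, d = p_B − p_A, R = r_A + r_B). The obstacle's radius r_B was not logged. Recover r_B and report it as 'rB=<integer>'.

m = 8544
d = (14, 10);  v_rel = (9, 4),  |v_rel|² = 97
v_rel×d = (9)·(10) − (4)·(14) = 34
since m = R²·97 − 34²:  R² = (1156 + 8544) / 97 = 100
R = √100 = 10  ⇒  r_B = 10 − 5 = 5

rB=5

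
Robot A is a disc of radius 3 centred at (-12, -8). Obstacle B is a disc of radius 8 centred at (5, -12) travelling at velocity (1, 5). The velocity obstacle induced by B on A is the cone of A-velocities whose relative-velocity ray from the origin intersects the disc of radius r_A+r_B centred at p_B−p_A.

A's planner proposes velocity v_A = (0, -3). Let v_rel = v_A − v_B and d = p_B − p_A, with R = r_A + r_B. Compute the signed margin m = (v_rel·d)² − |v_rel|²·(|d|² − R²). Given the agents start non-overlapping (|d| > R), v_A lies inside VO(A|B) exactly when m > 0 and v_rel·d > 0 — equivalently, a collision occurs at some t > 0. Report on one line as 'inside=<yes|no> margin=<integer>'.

d = (17, -4),  |d|² = 305;  R = 3+8 = 11,  c = 305−11² = 184
v_rel = (-1, -8),  |v_rel|² = 65;  v_rel·d = (-1)·(17) + (-8)·(-4) = 15
65·t² − 30·t + 184 = 0  ⇒  m = 15² − 65·184 = -11735
m = -11735 < 0,  v_rel·d = 15 > 0  ⇒  outside

inside=no margin=-11735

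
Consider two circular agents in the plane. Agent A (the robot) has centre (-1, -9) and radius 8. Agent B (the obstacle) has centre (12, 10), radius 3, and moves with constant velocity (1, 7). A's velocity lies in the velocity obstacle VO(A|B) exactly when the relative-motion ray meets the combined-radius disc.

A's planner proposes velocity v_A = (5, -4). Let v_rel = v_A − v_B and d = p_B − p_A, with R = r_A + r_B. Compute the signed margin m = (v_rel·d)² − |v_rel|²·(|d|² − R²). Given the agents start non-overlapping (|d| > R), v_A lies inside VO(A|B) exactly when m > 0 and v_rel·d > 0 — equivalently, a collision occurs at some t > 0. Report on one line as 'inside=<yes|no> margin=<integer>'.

d = (13, 19),  |d|² = 530;  R = 8+3 = 11,  c = 530−11² = 409
v_rel = (4, -11),  |v_rel|² = 137;  v_rel·d = (4)·(13) + (-11)·(19) = -157
137·t² + 314·t + 409 = 0  ⇒  m = (-157)² − 137·409 = -31384
m = -31384 < 0,  v_rel·d = -157 < 0  ⇒  outside

inside=no margin=-31384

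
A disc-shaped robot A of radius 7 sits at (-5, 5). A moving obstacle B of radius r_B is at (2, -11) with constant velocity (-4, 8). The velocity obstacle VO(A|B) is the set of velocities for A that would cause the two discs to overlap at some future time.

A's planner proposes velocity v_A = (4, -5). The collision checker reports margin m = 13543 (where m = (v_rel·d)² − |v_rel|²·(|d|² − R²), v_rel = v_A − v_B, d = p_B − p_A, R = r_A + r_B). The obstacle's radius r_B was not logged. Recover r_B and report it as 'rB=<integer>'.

m = 13543
d = (7, -16);  v_rel = (8, -13),  |v_rel|² = 233
v_rel×d = (8)·(-16) − (-13)·(7) = -37
since m = R²·233 − (-37)²:  R² = (1369 + 13543) / 233 = 64
R = √64 = 8  ⇒  r_B = 8 − 7 = 1

rB=1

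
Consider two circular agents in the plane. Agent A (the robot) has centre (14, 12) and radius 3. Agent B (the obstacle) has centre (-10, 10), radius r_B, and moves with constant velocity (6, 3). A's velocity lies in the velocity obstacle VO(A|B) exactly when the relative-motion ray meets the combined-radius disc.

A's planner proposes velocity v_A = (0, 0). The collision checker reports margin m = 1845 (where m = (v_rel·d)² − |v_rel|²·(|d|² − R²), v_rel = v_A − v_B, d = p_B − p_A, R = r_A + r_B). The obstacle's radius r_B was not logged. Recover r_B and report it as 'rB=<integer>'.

m = 1845
d = (-24, -2);  v_rel = (-6, -3),  |v_rel|² = 45
v_rel×d = (-6)·(-2) − (-3)·(-24) = -60
since m = R²·45 − (-60)²:  R² = (3600 + 1845) / 45 = 121
R = √121 = 11  ⇒  r_B = 11 − 3 = 8

rB=8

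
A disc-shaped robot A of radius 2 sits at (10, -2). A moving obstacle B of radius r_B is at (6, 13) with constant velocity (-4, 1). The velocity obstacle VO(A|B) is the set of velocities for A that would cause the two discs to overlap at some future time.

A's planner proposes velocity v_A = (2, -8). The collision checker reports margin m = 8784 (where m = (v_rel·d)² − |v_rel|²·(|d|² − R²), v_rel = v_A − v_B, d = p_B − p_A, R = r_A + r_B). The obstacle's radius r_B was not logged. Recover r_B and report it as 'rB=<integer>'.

m = 8784
d = (-4, 15);  v_rel = (6, -9),  |v_rel|² = 117
v_rel×d = (6)·(15) − (-9)·(-4) = 54
since m = R²·117 − 54²:  R² = (2916 + 8784) / 117 = 100
R = √100 = 10  ⇒  r_B = 10 − 2 = 8

rB=8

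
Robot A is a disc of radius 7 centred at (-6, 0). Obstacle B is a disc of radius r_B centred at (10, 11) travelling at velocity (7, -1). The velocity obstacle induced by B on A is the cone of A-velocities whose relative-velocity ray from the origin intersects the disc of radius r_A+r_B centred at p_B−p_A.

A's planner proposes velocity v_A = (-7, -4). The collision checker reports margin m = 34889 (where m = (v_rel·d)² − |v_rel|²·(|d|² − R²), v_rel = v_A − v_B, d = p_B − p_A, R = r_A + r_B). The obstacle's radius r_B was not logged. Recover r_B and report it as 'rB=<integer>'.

m = 34889
d = (16, 11);  v_rel = (-14, -3),  |v_rel|² = 205
v_rel×d = (-14)·(11) − (-3)·(16) = -106
since m = R²·205 − (-106)²:  R² = (11236 + 34889) / 205 = 225
R = √225 = 15  ⇒  r_B = 15 − 7 = 8

rB=8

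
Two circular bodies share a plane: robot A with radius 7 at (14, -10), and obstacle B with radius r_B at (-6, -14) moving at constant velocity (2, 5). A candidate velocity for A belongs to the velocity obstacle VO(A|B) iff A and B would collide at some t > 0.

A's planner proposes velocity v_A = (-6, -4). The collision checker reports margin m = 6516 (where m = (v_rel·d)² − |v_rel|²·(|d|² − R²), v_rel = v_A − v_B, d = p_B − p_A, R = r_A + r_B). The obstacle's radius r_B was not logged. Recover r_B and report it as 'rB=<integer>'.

m = 6516
d = (-20, -4);  v_rel = (-8, -9),  |v_rel|² = 145
v_rel×d = (-8)·(-4) − (-9)·(-20) = -148
since m = R²·145 − (-148)²:  R² = (21904 + 6516) / 145 = 196
R = √196 = 14  ⇒  r_B = 14 − 7 = 7

rB=7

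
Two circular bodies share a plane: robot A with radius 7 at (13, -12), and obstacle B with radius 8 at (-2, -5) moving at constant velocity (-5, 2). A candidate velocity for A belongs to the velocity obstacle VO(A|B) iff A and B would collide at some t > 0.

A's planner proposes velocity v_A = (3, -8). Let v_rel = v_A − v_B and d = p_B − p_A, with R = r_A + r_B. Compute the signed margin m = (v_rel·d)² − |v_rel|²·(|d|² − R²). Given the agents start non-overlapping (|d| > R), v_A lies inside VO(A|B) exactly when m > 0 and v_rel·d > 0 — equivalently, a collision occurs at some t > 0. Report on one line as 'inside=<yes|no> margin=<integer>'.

d = (-15, 7),  |d|² = 274;  R = 7+8 = 15,  c = 274−15² = 49
v_rel = (8, -10),  |v_rel|² = 164;  v_rel·d = (8)·(-15) + (-10)·(7) = -190
164·t² + 380·t + 49 = 0  ⇒  m = (-190)² − 164·49 = 28064
m = 28064 > 0,  v_rel·d = -190 < 0  ⇒  outside

inside=no margin=28064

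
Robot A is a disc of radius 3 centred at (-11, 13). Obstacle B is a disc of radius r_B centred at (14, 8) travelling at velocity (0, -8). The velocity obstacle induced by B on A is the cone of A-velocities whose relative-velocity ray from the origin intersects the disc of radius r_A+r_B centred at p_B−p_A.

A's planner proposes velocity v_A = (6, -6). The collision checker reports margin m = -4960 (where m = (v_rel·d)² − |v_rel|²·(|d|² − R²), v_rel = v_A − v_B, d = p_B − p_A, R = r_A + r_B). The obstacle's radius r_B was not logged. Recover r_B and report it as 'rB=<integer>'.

m = -4960
d = (25, -5);  v_rel = (6, 2),  |v_rel|² = 40
v_rel×d = (6)·(-5) − (2)·(25) = -80
since m = R²·40 − (-80)²:  R² = (6400 + -4960) / 40 = 36
R = √36 = 6  ⇒  r_B = 6 − 3 = 3

rB=3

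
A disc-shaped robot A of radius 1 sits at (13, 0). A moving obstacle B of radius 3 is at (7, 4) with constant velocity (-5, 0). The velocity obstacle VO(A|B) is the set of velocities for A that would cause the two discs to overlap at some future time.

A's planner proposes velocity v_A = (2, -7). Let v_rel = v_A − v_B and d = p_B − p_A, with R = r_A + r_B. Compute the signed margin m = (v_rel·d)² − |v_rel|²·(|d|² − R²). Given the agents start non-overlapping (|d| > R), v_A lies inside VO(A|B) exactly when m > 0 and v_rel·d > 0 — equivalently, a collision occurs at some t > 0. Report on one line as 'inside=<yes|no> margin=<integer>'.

d = (-6, 4),  |d|² = 52;  R = 1+3 = 4,  c = 52−4² = 36
v_rel = (7, -7),  |v_rel|² = 98;  v_rel·d = (7)·(-6) + (-7)·(4) = -70
98·t² + 140·t + 36 = 0  ⇒  m = (-70)² − 98·36 = 1372
m = 1372 > 0,  v_rel·d = -70 < 0  ⇒  outside

inside=no margin=1372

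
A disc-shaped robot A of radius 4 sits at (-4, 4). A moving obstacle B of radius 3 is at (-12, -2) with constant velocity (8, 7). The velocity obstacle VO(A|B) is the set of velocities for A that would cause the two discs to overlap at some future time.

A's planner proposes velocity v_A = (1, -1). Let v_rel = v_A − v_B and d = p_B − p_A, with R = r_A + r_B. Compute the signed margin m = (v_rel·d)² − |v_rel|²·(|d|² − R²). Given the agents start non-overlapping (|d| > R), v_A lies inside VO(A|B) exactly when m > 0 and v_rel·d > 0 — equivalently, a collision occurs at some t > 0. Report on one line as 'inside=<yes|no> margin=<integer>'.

d = (-8, -6),  |d|² = 100;  R = 4+3 = 7,  c = 100−7² = 51
v_rel = (-7, -8),  |v_rel|² = 113;  v_rel·d = (-7)·(-8) + (-8)·(-6) = 104
113·t² − 208·t + 51 = 0  ⇒  m = 104² − 113·51 = 5053
m = 5053 > 0,  v_rel·d = 104 > 0  ⇒  inside

inside=yes margin=5053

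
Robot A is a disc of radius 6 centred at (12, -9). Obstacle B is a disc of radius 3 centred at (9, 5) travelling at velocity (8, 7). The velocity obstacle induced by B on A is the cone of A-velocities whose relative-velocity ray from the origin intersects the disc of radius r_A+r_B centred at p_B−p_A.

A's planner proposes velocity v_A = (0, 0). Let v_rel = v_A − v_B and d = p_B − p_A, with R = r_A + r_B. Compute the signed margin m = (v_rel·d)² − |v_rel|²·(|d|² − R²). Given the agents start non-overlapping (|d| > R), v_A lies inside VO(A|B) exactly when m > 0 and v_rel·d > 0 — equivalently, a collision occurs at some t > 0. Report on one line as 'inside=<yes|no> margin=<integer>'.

d = (-3, 14),  |d|² = 205;  R = 6+3 = 9,  c = 205−9² = 124
v_rel = (-8, -7),  |v_rel|² = 113;  v_rel·d = (-8)·(-3) + (-7)·(14) = -74
113·t² + 148·t + 124 = 0  ⇒  m = (-74)² − 113·124 = -8536
m = -8536 < 0,  v_rel·d = -74 < 0  ⇒  outside

inside=no margin=-8536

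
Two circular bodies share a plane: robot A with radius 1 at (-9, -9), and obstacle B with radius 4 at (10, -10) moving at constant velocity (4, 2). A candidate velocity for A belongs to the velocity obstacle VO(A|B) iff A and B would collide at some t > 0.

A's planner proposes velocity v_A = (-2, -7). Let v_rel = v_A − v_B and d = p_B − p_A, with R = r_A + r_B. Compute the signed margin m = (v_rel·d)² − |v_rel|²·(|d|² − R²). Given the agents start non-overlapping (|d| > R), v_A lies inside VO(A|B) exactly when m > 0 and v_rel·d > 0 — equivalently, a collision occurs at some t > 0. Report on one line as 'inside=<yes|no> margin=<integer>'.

d = (19, -1),  |d|² = 362;  R = 1+4 = 5,  c = 362−5² = 337
v_rel = (-6, -9),  |v_rel|² = 117;  v_rel·d = (-6)·(19) + (-9)·(-1) = -105
117·t² + 210·t + 337 = 0  ⇒  m = (-105)² − 117·337 = -28404
m = -28404 < 0,  v_rel·d = -105 < 0  ⇒  outside

inside=no margin=-28404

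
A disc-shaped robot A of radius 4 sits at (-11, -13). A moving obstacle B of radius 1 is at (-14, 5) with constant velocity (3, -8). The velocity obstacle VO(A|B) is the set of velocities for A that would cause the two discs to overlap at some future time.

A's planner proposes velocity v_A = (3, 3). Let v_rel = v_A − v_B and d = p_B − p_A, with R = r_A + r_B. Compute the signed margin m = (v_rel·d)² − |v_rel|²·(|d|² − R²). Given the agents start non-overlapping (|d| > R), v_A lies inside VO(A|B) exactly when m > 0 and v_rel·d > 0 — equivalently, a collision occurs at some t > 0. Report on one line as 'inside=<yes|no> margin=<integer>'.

d = (-3, 18),  |d|² = 333;  R = 4+1 = 5,  c = 333−5² = 308
v_rel = (0, 11),  |v_rel|² = 121;  v_rel·d = (0)·(-3) + (11)·(18) = 198
121·t² − 396·t + 308 = 0  ⇒  m = 198² − 121·308 = 1936
m = 1936 > 0,  v_rel·d = 198 > 0  ⇒  inside

inside=yes margin=1936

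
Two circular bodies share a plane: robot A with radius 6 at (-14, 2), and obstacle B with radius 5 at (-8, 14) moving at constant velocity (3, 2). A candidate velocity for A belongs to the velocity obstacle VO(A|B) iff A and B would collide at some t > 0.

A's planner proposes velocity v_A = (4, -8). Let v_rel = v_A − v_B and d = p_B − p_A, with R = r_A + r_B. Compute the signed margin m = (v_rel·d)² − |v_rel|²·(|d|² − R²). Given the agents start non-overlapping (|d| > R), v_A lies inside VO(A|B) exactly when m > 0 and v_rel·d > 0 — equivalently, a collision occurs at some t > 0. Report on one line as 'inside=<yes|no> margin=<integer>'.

d = (6, 12),  |d|² = 180;  R = 6+5 = 11,  c = 180−11² = 59
v_rel = (1, -10),  |v_rel|² = 101;  v_rel·d = (1)·(6) + (-10)·(12) = -114
101·t² + 228·t + 59 = 0  ⇒  m = (-114)² − 101·59 = 7037
m = 7037 > 0,  v_rel·d = -114 < 0  ⇒  outside

inside=no margin=7037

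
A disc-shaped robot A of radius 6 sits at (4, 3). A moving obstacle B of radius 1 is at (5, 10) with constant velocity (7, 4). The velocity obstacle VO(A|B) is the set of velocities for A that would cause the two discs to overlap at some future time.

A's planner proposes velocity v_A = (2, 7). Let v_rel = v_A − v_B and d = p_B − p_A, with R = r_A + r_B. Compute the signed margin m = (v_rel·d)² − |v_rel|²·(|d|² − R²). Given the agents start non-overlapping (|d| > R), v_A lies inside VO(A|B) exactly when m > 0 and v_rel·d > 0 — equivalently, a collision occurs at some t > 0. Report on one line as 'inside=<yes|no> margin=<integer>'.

d = (1, 7),  |d|² = 50;  R = 6+1 = 7,  c = 50−7² = 1
v_rel = (-5, 3),  |v_rel|² = 34;  v_rel·d = (-5)·(1) + (3)·(7) = 16
34·t² − 32·t + 1 = 0  ⇒  m = 16² − 34·1 = 222
m = 222 > 0,  v_rel·d = 16 > 0  ⇒  inside

inside=yes margin=222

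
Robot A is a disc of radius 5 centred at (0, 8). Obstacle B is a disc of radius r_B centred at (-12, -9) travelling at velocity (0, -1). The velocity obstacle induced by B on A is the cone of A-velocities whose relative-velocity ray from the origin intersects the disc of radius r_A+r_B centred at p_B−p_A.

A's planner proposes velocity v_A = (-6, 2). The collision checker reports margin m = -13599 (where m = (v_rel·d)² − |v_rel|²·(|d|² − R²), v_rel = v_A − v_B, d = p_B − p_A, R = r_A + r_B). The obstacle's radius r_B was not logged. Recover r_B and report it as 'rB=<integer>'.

m = -13599
d = (-12, -17);  v_rel = (-6, 3),  |v_rel|² = 45
v_rel×d = (-6)·(-17) − (3)·(-12) = 138
since m = R²·45 − 138²:  R² = (19044 + -13599) / 45 = 121
R = √121 = 11  ⇒  r_B = 11 − 5 = 6

rB=6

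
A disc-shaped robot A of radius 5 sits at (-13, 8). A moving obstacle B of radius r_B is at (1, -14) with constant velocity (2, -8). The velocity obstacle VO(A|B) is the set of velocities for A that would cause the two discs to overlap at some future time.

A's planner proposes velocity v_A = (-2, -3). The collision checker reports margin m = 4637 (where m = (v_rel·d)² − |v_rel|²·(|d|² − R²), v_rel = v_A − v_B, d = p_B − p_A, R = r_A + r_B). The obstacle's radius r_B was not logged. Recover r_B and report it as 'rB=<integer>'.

m = 4637
d = (14, -22);  v_rel = (-4, 5),  |v_rel|² = 41
v_rel×d = (-4)·(-22) − (5)·(14) = 18
since m = R²·41 − 18²:  R² = (324 + 4637) / 41 = 121
R = √121 = 11  ⇒  r_B = 11 − 5 = 6

rB=6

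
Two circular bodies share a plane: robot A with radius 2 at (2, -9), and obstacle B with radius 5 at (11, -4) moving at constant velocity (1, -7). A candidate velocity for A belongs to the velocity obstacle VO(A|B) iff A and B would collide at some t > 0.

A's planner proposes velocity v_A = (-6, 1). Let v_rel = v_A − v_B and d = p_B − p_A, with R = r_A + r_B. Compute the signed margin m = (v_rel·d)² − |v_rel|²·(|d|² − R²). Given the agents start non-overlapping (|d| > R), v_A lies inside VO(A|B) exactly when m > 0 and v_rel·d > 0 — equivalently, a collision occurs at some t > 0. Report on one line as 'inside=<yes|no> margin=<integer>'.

d = (9, 5),  |d|² = 106;  R = 2+5 = 7,  c = 106−7² = 57
v_rel = (-7, 8),  |v_rel|² = 113;  v_rel·d = (-7)·(9) + (8)·(5) = -23
113·t² + 46·t + 57 = 0  ⇒  m = (-23)² − 113·57 = -5912
m = -5912 < 0,  v_rel·d = -23 < 0  ⇒  outside

inside=no margin=-5912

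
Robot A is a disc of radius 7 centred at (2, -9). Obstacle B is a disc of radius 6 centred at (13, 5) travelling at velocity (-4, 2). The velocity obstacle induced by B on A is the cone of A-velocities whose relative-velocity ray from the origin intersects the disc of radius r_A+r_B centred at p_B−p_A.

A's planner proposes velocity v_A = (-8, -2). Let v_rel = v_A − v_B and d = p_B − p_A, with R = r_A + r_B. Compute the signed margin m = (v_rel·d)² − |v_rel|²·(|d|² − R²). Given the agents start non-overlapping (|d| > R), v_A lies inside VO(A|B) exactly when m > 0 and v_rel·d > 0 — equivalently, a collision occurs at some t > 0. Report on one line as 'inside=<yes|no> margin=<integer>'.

d = (11, 14),  |d|² = 317;  R = 7+6 = 13,  c = 317−13² = 148
v_rel = (-4, -4),  |v_rel|² = 32;  v_rel·d = (-4)·(11) + (-4)·(14) = -100
32·t² + 200·t + 148 = 0  ⇒  m = (-100)² − 32·148 = 5264
m = 5264 > 0,  v_rel·d = -100 < 0  ⇒  outside

inside=no margin=5264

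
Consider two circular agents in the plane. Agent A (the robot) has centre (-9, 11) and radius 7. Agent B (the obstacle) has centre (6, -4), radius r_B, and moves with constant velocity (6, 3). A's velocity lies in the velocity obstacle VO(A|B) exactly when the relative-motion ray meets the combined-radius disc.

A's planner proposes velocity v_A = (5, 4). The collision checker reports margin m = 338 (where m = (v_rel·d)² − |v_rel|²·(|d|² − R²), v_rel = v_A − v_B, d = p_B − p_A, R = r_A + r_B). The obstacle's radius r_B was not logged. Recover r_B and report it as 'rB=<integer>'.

m = 338
d = (15, -15);  v_rel = (-1, 1),  |v_rel|² = 2
v_rel×d = (-1)·(-15) − (1)·(15) = 0
since m = R²·2 − 0²:  R² = (0 + 338) / 2 = 169
R = √169 = 13  ⇒  r_B = 13 − 7 = 6

rB=6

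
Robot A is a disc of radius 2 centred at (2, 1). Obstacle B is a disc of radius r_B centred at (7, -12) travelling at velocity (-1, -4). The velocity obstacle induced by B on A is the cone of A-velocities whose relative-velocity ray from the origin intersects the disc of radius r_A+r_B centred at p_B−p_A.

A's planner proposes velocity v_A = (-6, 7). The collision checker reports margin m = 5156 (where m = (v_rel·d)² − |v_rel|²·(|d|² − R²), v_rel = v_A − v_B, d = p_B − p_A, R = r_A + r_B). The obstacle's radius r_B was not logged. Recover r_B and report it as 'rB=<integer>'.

m = 5156
d = (5, -13);  v_rel = (-5, 11),  |v_rel|² = 146
v_rel×d = (-5)·(-13) − (11)·(5) = 10
since m = R²·146 − 10²:  R² = (100 + 5156) / 146 = 36
R = √36 = 6  ⇒  r_B = 6 − 2 = 4

rB=4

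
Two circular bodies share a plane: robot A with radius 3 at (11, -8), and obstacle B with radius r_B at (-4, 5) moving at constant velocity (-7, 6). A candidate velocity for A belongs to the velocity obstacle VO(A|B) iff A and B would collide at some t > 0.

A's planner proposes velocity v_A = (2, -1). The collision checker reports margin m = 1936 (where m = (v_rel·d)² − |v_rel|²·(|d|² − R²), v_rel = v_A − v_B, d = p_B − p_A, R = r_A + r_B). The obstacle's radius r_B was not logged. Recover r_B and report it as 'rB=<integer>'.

m = 1936
d = (-15, 13);  v_rel = (9, -7),  |v_rel|² = 130
v_rel×d = (9)·(13) − (-7)·(-15) = 12
since m = R²·130 − 12²:  R² = (144 + 1936) / 130 = 16
R = √16 = 4  ⇒  r_B = 4 − 3 = 1

rB=1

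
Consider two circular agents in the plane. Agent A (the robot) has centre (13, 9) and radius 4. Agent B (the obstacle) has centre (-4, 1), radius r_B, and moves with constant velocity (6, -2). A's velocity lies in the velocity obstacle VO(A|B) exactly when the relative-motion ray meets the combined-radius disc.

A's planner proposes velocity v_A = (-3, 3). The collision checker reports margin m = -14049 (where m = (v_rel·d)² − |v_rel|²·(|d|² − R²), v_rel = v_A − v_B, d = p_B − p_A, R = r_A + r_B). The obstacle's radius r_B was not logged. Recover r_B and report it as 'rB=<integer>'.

m = -14049
d = (-17, -8);  v_rel = (-9, 5),  |v_rel|² = 106
v_rel×d = (-9)·(-8) − (5)·(-17) = 157
since m = R²·106 − 157²:  R² = (24649 + -14049) / 106 = 100
R = √100 = 10  ⇒  r_B = 10 − 4 = 6

rB=6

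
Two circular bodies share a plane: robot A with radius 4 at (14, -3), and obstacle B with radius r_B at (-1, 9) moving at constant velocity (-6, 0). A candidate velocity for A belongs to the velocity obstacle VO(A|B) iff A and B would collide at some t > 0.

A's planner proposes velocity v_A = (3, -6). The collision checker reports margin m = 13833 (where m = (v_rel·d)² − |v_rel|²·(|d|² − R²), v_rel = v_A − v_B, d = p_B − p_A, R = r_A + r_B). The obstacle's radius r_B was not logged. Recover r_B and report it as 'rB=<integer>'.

m = 13833
d = (-15, 12);  v_rel = (9, -6),  |v_rel|² = 117
v_rel×d = (9)·(12) − (-6)·(-15) = 18
since m = R²·117 − 18²:  R² = (324 + 13833) / 117 = 121
R = √121 = 11  ⇒  r_B = 11 − 4 = 7

rB=7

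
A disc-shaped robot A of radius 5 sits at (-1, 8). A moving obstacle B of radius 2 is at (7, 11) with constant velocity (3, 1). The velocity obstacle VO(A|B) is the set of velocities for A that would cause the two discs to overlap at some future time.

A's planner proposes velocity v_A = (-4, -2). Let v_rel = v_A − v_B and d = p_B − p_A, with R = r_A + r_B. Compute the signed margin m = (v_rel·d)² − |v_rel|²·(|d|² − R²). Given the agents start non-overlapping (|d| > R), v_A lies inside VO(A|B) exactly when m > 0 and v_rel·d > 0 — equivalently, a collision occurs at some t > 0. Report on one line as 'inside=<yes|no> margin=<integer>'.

d = (8, 3),  |d|² = 73;  R = 5+2 = 7,  c = 73−7² = 24
v_rel = (-7, -3),  |v_rel|² = 58;  v_rel·d = (-7)·(8) + (-3)·(3) = -65
58·t² + 130·t + 24 = 0  ⇒  m = (-65)² − 58·24 = 2833
m = 2833 > 0,  v_rel·d = -65 < 0  ⇒  outside

inside=no margin=2833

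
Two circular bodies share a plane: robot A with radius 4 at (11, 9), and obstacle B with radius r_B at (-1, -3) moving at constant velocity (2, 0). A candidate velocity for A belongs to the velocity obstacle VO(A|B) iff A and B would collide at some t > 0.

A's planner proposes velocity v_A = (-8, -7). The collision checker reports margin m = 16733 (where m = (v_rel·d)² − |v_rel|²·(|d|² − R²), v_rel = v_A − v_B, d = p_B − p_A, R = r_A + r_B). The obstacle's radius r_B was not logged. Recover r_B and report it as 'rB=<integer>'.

m = 16733
d = (-12, -12);  v_rel = (-10, -7),  |v_rel|² = 149
v_rel×d = (-10)·(-12) − (-7)·(-12) = 36
since m = R²·149 − 36²:  R² = (1296 + 16733) / 149 = 121
R = √121 = 11  ⇒  r_B = 11 − 4 = 7

rB=7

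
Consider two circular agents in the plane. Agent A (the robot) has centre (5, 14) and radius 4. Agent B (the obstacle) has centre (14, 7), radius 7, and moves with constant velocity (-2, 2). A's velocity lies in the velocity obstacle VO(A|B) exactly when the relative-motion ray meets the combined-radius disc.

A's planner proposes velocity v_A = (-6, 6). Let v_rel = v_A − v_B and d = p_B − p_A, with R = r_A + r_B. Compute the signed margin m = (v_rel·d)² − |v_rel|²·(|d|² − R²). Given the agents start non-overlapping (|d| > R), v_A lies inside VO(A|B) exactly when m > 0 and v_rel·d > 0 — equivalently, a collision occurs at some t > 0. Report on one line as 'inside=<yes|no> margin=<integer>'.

d = (9, -7),  |d|² = 130;  R = 4+7 = 11,  c = 130−11² = 9
v_rel = (-4, 4),  |v_rel|² = 32;  v_rel·d = (-4)·(9) + (4)·(-7) = -64
32·t² + 128·t + 9 = 0  ⇒  m = (-64)² − 32·9 = 3808
m = 3808 > 0,  v_rel·d = -64 < 0  ⇒  outside

inside=no margin=3808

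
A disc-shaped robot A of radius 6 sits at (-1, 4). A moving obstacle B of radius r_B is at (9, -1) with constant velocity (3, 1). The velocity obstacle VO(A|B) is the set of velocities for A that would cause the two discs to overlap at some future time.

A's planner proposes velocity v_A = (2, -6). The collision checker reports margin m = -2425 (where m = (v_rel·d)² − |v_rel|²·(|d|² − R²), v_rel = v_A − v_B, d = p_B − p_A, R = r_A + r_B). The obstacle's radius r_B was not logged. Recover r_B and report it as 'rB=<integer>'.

m = -2425
d = (10, -5);  v_rel = (-1, -7),  |v_rel|² = 50
v_rel×d = (-1)·(-5) − (-7)·(10) = 75
since m = R²·50 − 75²:  R² = (5625 + -2425) / 50 = 64
R = √64 = 8  ⇒  r_B = 8 − 6 = 2

rB=2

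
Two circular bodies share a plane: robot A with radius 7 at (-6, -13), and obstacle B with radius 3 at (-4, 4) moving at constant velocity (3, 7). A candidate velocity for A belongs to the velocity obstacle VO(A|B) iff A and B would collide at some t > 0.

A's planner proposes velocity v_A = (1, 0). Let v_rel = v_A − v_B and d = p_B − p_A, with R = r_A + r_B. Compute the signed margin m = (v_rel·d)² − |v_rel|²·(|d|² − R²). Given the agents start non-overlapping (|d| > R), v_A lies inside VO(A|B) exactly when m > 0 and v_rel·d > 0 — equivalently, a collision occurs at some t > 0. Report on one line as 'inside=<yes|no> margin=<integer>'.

d = (2, 17),  |d|² = 293;  R = 7+3 = 10,  c = 293−10² = 193
v_rel = (-2, -7),  |v_rel|² = 53;  v_rel·d = (-2)·(2) + (-7)·(17) = -123
53·t² + 246·t + 193 = 0  ⇒  m = (-123)² − 53·193 = 4900
m = 4900 > 0,  v_rel·d = -123 < 0  ⇒  outside

inside=no margin=4900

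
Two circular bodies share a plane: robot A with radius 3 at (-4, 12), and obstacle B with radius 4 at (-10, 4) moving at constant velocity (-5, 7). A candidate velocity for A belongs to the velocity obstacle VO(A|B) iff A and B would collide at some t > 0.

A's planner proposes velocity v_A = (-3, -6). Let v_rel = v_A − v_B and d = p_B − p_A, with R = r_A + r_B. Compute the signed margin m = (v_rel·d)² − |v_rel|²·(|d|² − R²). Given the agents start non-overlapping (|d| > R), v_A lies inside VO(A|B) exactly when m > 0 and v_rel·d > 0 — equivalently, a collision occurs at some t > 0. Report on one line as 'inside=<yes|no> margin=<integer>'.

d = (-6, -8),  |d|² = 100;  R = 3+4 = 7,  c = 100−7² = 51
v_rel = (2, -13),  |v_rel|² = 173;  v_rel·d = (2)·(-6) + (-13)·(-8) = 92
173·t² − 184·t + 51 = 0  ⇒  m = 92² − 173·51 = -359
m = -359 < 0,  v_rel·d = 92 > 0  ⇒  outside

inside=no margin=-359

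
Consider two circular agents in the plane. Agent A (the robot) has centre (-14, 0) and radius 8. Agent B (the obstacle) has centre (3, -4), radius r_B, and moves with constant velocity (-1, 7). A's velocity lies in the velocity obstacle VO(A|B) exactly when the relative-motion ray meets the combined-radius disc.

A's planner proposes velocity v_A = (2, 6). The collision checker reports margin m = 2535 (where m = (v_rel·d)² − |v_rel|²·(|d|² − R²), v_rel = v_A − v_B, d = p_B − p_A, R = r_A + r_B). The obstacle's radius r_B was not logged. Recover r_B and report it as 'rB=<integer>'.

m = 2535
d = (17, -4);  v_rel = (3, -1),  |v_rel|² = 10
v_rel×d = (3)·(-4) − (-1)·(17) = 5
since m = R²·10 − 5²:  R² = (25 + 2535) / 10 = 256
R = √256 = 16  ⇒  r_B = 16 − 8 = 8

rB=8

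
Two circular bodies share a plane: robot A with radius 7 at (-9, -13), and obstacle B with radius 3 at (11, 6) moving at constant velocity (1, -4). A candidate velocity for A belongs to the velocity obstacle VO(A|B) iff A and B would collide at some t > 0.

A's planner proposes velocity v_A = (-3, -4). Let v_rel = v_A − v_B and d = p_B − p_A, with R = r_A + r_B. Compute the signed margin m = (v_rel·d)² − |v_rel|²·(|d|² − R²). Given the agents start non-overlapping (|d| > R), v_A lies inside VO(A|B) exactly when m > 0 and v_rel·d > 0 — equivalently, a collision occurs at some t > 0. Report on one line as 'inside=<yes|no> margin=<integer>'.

d = (20, 19),  |d|² = 761;  R = 7+3 = 10,  c = 761−10² = 661
v_rel = (-4, 0),  |v_rel|² = 16;  v_rel·d = (-4)·(20) + (0)·(19) = -80
16·t² + 160·t + 661 = 0  ⇒  m = (-80)² − 16·661 = -4176
m = -4176 < 0,  v_rel·d = -80 < 0  ⇒  outside

inside=no margin=-4176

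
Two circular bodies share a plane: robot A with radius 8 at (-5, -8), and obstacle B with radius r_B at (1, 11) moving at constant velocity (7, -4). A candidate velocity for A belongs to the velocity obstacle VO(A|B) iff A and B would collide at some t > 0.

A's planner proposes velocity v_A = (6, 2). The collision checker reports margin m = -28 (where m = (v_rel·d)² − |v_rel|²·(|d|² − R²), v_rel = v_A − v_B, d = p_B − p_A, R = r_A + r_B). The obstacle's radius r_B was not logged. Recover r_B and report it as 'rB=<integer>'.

m = -28
d = (6, 19);  v_rel = (-1, 6),  |v_rel|² = 37
v_rel×d = (-1)·(19) − (6)·(6) = -55
since m = R²·37 − (-55)²:  R² = (3025 + -28) / 37 = 81
R = √81 = 9  ⇒  r_B = 9 − 8 = 1

rB=1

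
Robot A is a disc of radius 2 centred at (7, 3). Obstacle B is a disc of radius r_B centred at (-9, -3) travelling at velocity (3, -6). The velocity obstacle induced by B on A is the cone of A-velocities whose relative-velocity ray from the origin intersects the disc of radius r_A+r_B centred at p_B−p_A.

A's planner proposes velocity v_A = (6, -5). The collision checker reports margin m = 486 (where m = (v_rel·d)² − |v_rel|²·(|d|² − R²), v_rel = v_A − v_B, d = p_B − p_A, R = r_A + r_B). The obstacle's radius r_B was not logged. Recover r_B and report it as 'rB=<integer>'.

m = 486
d = (-16, -6);  v_rel = (3, 1),  |v_rel|² = 10
v_rel×d = (3)·(-6) − (1)·(-16) = -2
since m = R²·10 − (-2)²:  R² = (4 + 486) / 10 = 49
R = √49 = 7  ⇒  r_B = 7 − 2 = 5

rB=5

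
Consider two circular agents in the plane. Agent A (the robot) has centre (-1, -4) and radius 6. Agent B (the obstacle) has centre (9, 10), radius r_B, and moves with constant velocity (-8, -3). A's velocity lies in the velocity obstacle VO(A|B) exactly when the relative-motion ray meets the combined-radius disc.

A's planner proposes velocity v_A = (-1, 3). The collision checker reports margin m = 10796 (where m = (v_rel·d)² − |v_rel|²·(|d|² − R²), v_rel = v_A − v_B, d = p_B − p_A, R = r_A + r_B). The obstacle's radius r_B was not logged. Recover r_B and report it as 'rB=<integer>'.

m = 10796
d = (10, 14);  v_rel = (7, 6),  |v_rel|² = 85
v_rel×d = (7)·(14) − (6)·(10) = 38
since m = R²·85 − 38²:  R² = (1444 + 10796) / 85 = 144
R = √144 = 12  ⇒  r_B = 12 − 6 = 6

rB=6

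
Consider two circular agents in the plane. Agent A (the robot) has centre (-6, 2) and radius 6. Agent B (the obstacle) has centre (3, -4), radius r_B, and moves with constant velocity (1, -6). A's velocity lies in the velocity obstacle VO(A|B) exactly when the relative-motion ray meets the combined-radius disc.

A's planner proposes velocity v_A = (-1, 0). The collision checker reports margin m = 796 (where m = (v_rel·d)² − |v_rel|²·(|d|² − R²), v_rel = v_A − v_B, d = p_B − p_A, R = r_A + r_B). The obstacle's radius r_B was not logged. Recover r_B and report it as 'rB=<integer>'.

m = 796
d = (9, -6);  v_rel = (-2, 6),  |v_rel|² = 40
v_rel×d = (-2)·(-6) − (6)·(9) = -42
since m = R²·40 − (-42)²:  R² = (1764 + 796) / 40 = 64
R = √64 = 8  ⇒  r_B = 8 − 6 = 2

rB=2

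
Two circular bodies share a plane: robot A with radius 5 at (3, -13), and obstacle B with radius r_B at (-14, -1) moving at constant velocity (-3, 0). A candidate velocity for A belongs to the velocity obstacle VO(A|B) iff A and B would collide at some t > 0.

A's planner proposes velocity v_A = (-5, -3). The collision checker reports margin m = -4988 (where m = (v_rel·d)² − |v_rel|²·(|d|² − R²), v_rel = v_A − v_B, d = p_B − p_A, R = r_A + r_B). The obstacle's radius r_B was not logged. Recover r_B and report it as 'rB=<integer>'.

m = -4988
d = (-17, 12);  v_rel = (-2, -3),  |v_rel|² = 13
v_rel×d = (-2)·(12) − (-3)·(-17) = -75
since m = R²·13 − (-75)²:  R² = (5625 + -4988) / 13 = 49
R = √49 = 7  ⇒  r_B = 7 − 5 = 2

rB=2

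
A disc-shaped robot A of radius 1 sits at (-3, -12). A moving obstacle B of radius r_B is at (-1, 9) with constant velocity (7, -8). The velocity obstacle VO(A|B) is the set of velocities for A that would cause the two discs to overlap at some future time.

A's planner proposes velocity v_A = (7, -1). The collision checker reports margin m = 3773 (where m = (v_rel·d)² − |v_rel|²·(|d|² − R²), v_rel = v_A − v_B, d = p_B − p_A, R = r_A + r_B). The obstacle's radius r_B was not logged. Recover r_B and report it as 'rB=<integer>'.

m = 3773
d = (2, 21);  v_rel = (0, 7),  |v_rel|² = 49
v_rel×d = (0)·(21) − (7)·(2) = -14
since m = R²·49 − (-14)²:  R² = (196 + 3773) / 49 = 81
R = √81 = 9  ⇒  r_B = 9 − 1 = 8

rB=8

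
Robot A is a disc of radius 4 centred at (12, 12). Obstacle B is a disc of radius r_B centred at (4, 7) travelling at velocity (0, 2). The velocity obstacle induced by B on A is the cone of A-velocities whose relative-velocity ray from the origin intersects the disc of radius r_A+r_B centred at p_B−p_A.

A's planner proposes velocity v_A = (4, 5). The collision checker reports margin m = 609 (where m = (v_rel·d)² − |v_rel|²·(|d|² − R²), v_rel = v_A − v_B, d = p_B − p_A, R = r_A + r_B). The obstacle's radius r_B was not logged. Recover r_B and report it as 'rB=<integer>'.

m = 609
d = (-8, -5);  v_rel = (4, 3),  |v_rel|² = 25
v_rel×d = (4)·(-5) − (3)·(-8) = 4
since m = R²·25 − 4²:  R² = (16 + 609) / 25 = 25
R = √25 = 5  ⇒  r_B = 5 − 4 = 1

rB=1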